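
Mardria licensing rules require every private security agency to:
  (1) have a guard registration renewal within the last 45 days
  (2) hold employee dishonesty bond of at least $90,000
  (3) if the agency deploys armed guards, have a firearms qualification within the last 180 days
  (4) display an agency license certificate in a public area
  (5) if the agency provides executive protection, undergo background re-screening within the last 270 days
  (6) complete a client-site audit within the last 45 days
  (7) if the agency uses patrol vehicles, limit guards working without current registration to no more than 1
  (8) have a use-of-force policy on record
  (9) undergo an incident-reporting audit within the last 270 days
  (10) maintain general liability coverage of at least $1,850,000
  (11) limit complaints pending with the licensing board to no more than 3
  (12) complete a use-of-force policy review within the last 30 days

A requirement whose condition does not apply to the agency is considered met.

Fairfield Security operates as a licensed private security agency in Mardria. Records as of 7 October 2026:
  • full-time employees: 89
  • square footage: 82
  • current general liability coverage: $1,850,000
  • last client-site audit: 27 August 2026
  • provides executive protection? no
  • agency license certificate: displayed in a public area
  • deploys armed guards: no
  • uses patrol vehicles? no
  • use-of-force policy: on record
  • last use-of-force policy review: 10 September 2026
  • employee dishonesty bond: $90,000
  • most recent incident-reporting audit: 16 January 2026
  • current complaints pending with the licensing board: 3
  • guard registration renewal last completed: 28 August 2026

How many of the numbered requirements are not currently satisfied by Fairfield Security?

0

1. guard registration renewal 40 days ago vs limit 45 → met
2. employee dishonesty bond $90,000 ≥ $90,000 → met
3. condition 'deploys armed guards' does not hold → requirement n/a → met
4. agency license certificate present → met
5. condition 'provides executive protection' does not hold → requirement n/a → met
6. client-site audit 41 days ago vs limit 45 → met
7. condition 'uses patrol vehicles' does not hold → requirement n/a → met
8. use-of-force policy present → met
9. incident-reporting audit 264 days ago vs limit 270 → met
10. general liability coverage $1,850,000 ≥ $1,850,000 → met
11. complaints pending with the licensing board 3 ≤ 3 → met
12. use-of-force policy review 27 days ago vs limit 30 → met
Not met: 0 of 12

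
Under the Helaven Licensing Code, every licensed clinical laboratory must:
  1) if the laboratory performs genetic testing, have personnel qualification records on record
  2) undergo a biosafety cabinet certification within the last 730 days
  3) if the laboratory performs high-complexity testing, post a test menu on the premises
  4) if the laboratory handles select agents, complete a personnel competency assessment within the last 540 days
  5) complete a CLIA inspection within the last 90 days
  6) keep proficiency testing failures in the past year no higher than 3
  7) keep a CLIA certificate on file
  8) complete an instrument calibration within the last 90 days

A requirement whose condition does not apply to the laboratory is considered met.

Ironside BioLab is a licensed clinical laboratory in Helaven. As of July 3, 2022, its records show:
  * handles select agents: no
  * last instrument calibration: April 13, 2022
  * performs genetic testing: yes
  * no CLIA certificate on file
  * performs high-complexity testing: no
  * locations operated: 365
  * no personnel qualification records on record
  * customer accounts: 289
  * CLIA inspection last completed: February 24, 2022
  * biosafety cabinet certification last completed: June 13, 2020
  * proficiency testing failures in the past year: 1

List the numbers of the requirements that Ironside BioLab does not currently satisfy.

1, 2, 5, 7

1. condition 'performs genetic testing' holds; personnel qualification records absent → not met
2. biosafety cabinet certification 750 days ago vs limit 730 → not met
3. condition 'performs high-complexity testing' does not hold → requirement n/a → met
4. condition 'handles select agents' does not hold → requirement n/a → met
5. CLIA inspection 129 days ago vs limit 90 → not met
6. proficiency testing failures in the past year 1 ≤ 3 → met
7. CLIA certificate absent → not met
8. instrument calibration 81 days ago vs limit 90 → met
Not met: 1, 2, 5, 7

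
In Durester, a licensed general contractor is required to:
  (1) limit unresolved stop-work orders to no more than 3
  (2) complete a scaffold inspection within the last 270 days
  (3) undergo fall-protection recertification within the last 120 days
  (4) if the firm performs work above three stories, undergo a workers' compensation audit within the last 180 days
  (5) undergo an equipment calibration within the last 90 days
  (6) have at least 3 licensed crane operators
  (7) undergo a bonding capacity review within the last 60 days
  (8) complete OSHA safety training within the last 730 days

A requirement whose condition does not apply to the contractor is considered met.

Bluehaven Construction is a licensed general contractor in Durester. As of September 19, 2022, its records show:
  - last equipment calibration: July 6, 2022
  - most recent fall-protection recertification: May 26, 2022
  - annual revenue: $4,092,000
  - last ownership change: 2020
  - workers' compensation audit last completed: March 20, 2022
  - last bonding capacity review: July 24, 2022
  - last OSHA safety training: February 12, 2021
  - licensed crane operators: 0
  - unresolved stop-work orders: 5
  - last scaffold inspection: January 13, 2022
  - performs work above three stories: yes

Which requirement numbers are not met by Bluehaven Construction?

1, 4, 6

1. unresolved stop-work orders 5 > 3 → not met
2. scaffold inspection 249 days ago vs limit 270 → met
3. fall-protection recertification 116 days ago vs limit 120 → met
4. condition 'performs work above three stories' holds; workers' compensation audit 183 days ago vs limit 180 → not met
5. equipment calibration 75 days ago vs limit 90 → met
6. licensed crane operators 0 < 3 → not met
7. bonding capacity review 57 days ago vs limit 60 → met
8. OSHA safety training 584 days ago vs limit 730 → met
Not met: 1, 4, 6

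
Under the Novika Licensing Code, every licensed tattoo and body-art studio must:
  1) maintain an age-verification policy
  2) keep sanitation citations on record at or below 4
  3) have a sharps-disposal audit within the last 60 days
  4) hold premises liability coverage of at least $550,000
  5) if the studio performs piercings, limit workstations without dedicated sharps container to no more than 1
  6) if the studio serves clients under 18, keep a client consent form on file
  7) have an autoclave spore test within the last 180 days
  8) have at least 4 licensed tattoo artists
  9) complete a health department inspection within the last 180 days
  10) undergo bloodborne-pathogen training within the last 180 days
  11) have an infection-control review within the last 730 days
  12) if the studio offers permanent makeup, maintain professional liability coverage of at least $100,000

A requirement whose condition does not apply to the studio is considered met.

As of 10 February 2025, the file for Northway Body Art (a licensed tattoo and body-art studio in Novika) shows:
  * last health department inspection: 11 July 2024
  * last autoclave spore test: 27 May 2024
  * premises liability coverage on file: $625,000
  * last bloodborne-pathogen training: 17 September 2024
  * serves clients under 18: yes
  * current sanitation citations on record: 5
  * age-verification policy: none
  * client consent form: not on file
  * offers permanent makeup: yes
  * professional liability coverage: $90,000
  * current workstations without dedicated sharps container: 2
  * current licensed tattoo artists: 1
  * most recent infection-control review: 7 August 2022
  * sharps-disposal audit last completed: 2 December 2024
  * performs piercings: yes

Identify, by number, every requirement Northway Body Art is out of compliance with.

1. age-verification policy absent → not met
2. sanitation citations on record 5 > 4 → not met
3. sharps-disposal audit 70 days ago vs limit 60 → not met
4. premises liability coverage $625,000 ≥ $550,000 → met
5. condition 'performs piercings' holds; workstations without dedicated sharps container 2 > 1 → not met
6. condition 'serves clients under 18' holds; client consent form absent → not met
7. autoclave spore test 259 days ago vs limit 180 → not met
8. licensed tattoo artists 1 < 4 → not met
9. health department inspection 214 days ago vs limit 180 → not met
10. bloodborne-pathogen training 146 days ago vs limit 180 → met
11. infection-control review 918 days ago vs limit 730 → not met
12. condition 'offers permanent makeup' holds; professional liability coverage $90,000 < $100,000 → not met
Not met: 1, 2, 3, 5, 6, 7, 8, 9, 11, 12

1, 2, 3, 5, 6, 7, 8, 9, 11, 12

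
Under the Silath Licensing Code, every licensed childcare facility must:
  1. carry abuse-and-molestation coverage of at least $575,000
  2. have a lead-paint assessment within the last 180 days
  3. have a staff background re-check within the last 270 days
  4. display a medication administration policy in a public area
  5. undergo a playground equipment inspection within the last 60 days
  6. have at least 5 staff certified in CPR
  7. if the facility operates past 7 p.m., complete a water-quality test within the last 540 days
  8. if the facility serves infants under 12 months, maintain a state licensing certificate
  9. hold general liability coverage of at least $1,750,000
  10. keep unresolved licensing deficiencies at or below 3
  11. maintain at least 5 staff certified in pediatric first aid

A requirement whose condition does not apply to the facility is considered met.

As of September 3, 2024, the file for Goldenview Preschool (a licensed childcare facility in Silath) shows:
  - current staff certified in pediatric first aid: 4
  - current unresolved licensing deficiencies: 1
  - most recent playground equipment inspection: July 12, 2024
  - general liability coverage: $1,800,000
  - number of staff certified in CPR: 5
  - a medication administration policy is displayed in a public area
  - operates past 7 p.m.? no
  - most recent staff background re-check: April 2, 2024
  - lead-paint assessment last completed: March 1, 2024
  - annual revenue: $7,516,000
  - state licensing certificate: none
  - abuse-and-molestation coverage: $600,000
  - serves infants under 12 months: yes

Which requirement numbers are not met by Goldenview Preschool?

2, 8, 11

1. abuse-and-molestation coverage $600,000 ≥ $575,000 → met
2. lead-paint assessment 186 days ago vs limit 180 → not met
3. staff background re-check 154 days ago vs limit 270 → met
4. medication administration policy present → met
5. playground equipment inspection 53 days ago vs limit 60 → met
6. staff certified in CPR 5 ≥ 5 → met
7. condition 'operates past 7 p.m.' does not hold → requirement n/a → met
8. condition 'serves infants under 12 months' holds; state licensing certificate absent → not met
9. general liability coverage $1,800,000 ≥ $1,750,000 → met
10. unresolved licensing deficiencies 1 ≤ 3 → met
11. staff certified in pediatric first aid 4 < 5 → not met
Not met: 2, 8, 11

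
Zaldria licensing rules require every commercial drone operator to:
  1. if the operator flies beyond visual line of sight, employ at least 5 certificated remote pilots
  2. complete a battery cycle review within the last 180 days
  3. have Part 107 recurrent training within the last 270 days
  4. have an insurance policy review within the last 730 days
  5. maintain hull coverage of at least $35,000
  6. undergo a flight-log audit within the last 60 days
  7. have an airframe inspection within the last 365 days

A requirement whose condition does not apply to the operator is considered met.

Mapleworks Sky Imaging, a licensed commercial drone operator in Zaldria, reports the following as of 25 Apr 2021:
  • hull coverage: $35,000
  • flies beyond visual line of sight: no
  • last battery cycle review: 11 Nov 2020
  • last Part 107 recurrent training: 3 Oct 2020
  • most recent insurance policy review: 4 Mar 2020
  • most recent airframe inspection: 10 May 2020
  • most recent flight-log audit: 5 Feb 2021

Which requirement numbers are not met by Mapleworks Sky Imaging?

1. condition 'flies beyond visual line of sight' does not hold → requirement n/a → met
2. battery cycle review 165 days ago vs limit 180 → met
3. Part 107 recurrent training 204 days ago vs limit 270 → met
4. insurance policy review 417 days ago vs limit 730 → met
5. hull coverage $35,000 ≥ $35,000 → met
6. flight-log audit 79 days ago vs limit 60 → not met
7. airframe inspection 350 days ago vs limit 365 → met
Not met: 6

6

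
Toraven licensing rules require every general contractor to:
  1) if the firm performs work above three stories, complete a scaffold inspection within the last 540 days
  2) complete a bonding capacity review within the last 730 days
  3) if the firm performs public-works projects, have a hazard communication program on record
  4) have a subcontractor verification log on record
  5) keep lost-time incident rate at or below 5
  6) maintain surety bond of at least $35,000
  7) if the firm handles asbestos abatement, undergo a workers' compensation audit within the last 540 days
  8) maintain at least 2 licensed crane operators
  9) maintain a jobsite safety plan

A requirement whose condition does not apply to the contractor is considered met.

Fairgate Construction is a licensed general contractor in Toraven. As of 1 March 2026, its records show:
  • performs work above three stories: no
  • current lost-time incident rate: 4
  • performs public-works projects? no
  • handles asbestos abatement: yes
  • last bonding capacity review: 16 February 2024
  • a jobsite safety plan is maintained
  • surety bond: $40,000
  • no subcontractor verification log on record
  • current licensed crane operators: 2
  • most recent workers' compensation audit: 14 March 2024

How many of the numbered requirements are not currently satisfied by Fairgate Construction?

1. condition 'performs work above three stories' does not hold → requirement n/a → met
2. bonding capacity review 744 days ago vs limit 730 → not met
3. condition 'performs public-works projects' does not hold → requirement n/a → met
4. subcontractor verification log absent → not met
5. lost-time incident rate 4 ≤ 5 → met
6. surety bond $40,000 ≥ $35,000 → met
7. condition 'handles asbestos abatement' holds; workers' compensation audit 717 days ago vs limit 540 → not met
8. licensed crane operators 2 ≥ 2 → met
9. jobsite safety plan present → met
Not met: 3 of 9

3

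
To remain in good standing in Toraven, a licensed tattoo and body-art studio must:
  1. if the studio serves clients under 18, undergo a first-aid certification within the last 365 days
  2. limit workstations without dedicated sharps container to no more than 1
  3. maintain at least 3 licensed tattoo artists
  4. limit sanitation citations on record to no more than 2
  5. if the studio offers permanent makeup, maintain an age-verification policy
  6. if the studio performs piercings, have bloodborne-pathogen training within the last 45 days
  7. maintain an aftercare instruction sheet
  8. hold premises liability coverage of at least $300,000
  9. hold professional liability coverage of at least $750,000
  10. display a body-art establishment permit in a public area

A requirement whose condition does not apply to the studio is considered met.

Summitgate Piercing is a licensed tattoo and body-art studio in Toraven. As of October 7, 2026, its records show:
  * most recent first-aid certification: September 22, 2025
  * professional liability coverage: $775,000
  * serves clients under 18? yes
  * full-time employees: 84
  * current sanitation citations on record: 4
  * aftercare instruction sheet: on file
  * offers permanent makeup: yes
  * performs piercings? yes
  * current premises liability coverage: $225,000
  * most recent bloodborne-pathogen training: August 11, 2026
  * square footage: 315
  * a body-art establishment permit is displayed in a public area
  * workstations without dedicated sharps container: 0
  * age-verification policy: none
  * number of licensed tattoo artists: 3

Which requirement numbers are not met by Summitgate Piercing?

1. condition 'serves clients under 18' holds; first-aid certification 380 days ago vs limit 365 → not met
2. workstations without dedicated sharps container 0 ≤ 1 → met
3. licensed tattoo artists 3 ≥ 3 → met
4. sanitation citations on record 4 > 2 → not met
5. condition 'offers permanent makeup' holds; age-verification policy absent → not met
6. condition 'performs piercings' holds; bloodborne-pathogen training 57 days ago vs limit 45 → not met
7. aftercare instruction sheet present → met
8. premises liability coverage $225,000 < $300,000 → not met
9. professional liability coverage $775,000 ≥ $750,000 → met
10. body-art establishment permit present → met
Not met: 1, 4, 5, 6, 8

1, 4, 5, 6, 8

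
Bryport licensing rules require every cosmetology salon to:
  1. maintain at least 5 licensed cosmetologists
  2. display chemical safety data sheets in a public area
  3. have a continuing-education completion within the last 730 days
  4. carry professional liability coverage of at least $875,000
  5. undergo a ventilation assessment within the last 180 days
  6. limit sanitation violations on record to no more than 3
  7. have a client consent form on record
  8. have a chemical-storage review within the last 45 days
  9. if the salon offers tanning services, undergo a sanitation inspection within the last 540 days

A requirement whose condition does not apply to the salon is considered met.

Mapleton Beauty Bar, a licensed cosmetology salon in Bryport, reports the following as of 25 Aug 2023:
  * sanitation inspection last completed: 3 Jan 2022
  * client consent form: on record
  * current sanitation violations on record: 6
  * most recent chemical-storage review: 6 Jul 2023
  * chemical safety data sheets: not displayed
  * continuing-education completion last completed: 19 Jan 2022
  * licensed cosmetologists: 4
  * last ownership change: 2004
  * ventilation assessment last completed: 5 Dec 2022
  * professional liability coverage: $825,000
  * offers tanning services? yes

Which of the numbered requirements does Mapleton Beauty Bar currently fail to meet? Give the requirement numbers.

1, 2, 4, 5, 6, 8, 9

1. licensed cosmetologists 4 < 5 → not met
2. chemical safety data sheets absent → not met
3. continuing-education completion 583 days ago vs limit 730 → met
4. professional liability coverage $825,000 < $875,000 → not met
5. ventilation assessment 263 days ago vs limit 180 → not met
6. sanitation violations on record 6 > 3 → not met
7. client consent form present → met
8. chemical-storage review 50 days ago vs limit 45 → not met
9. condition 'offers tanning services' holds; sanitation inspection 599 days ago vs limit 540 → not met
Not met: 1, 2, 4, 5, 6, 8, 9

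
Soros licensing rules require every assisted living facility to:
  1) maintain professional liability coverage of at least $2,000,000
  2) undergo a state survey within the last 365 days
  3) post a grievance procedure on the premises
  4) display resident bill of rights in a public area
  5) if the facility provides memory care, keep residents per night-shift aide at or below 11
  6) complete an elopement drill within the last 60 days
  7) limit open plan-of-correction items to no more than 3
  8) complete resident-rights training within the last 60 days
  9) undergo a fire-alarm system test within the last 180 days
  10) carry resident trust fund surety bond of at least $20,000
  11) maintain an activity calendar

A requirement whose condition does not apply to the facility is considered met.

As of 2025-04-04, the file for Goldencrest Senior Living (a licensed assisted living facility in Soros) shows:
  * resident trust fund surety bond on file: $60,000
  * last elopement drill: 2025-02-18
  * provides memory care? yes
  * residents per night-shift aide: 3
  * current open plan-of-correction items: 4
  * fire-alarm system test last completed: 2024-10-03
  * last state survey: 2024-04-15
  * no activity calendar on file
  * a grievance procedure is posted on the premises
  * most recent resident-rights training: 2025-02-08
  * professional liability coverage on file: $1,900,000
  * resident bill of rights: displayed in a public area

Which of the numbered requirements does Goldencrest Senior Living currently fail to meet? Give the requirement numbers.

1. professional liability coverage $1,900,000 < $2,000,000 → not met
2. state survey 354 days ago vs limit 365 → met
3. grievance procedure present → met
4. resident bill of rights present → met
5. condition 'provides memory care' holds; residents per night-shift aide 3 ≤ 11 → met
6. elopement drill 45 days ago vs limit 60 → met
7. open plan-of-correction items 4 > 3 → not met
8. resident-rights training 55 days ago vs limit 60 → met
9. fire-alarm system test 183 days ago vs limit 180 → not met
10. resident trust fund surety bond $60,000 ≥ $20,000 → met
11. activity calendar absent → not met
Not met: 1, 7, 9, 11

1, 7, 9, 11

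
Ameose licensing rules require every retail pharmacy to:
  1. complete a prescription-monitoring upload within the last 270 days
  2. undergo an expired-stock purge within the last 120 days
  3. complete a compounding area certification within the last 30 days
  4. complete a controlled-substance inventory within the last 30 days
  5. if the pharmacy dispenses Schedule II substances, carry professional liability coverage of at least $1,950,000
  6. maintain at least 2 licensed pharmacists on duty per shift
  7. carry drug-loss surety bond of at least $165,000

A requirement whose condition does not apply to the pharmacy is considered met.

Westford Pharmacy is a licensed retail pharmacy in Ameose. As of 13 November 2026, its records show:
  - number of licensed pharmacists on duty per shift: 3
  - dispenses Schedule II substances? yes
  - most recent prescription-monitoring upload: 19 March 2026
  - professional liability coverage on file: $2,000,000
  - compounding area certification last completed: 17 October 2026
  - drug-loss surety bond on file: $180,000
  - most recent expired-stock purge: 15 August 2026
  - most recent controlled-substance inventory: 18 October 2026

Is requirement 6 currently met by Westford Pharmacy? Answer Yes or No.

Yes

6. licensed pharmacists on duty per shift 3 ≥ 2 → met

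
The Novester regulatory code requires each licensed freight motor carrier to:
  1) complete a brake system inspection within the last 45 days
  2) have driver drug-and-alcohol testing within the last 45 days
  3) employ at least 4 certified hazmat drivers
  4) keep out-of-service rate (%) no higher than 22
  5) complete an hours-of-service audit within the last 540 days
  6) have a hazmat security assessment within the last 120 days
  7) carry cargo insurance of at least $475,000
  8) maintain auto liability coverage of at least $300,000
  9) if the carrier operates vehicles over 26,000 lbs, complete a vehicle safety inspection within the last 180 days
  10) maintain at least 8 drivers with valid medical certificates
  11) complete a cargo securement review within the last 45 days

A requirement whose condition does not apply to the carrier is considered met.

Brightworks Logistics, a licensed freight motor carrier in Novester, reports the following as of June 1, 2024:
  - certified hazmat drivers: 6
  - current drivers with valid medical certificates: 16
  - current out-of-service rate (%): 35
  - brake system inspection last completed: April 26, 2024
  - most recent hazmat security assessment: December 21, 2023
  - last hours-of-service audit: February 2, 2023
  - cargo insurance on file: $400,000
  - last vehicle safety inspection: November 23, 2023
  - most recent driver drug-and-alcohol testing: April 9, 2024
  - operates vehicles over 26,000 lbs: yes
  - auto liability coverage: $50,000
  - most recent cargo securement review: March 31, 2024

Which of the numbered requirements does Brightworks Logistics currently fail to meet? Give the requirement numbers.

1. brake system inspection 36 days ago vs limit 45 → met
2. driver drug-and-alcohol testing 53 days ago vs limit 45 → not met
3. certified hazmat drivers 6 ≥ 4 → met
4. out-of-service rate (%) 35 > 22 → not met
5. hours-of-service audit 485 days ago vs limit 540 → met
6. hazmat security assessment 163 days ago vs limit 120 → not met
7. cargo insurance $400,000 < $475,000 → not met
8. auto liability coverage $50,000 < $300,000 → not met
9. condition 'operates vehicles over 26,000 lbs' holds; vehicle safety inspection 191 days ago vs limit 180 → not met
10. drivers with valid medical certificates 16 ≥ 8 → met
11. cargo securement review 62 days ago vs limit 45 → not met
Not met: 2, 4, 6, 7, 8, 9, 11

2, 4, 6, 7, 8, 9, 11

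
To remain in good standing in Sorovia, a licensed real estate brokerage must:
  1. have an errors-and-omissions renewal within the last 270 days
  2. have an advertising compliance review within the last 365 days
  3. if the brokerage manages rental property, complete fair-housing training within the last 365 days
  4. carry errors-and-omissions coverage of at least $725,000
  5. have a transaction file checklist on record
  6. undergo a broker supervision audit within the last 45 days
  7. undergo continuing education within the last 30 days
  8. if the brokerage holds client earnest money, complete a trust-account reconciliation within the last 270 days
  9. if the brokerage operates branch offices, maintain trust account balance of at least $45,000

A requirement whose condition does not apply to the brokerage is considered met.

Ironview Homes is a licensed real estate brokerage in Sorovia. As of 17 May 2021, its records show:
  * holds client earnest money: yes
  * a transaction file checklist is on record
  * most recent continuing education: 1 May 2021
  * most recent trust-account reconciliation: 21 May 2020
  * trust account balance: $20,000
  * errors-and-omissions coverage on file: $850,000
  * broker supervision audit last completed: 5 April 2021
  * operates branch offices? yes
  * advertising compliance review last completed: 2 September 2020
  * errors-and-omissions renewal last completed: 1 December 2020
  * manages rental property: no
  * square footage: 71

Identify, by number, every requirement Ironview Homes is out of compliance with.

8, 9

1. errors-and-omissions renewal 167 days ago vs limit 270 → met
2. advertising compliance review 257 days ago vs limit 365 → met
3. condition 'manages rental property' does not hold → requirement n/a → met
4. errors-and-omissions coverage $850,000 ≥ $725,000 → met
5. transaction file checklist present → met
6. broker supervision audit 42 days ago vs limit 45 → met
7. continuing education 16 days ago vs limit 30 → met
8. condition 'holds client earnest money' holds; trust-account reconciliation 361 days ago vs limit 270 → not met
9. condition 'operates branch offices' holds; trust account balance $20,000 < $45,000 → not met
Not met: 8, 9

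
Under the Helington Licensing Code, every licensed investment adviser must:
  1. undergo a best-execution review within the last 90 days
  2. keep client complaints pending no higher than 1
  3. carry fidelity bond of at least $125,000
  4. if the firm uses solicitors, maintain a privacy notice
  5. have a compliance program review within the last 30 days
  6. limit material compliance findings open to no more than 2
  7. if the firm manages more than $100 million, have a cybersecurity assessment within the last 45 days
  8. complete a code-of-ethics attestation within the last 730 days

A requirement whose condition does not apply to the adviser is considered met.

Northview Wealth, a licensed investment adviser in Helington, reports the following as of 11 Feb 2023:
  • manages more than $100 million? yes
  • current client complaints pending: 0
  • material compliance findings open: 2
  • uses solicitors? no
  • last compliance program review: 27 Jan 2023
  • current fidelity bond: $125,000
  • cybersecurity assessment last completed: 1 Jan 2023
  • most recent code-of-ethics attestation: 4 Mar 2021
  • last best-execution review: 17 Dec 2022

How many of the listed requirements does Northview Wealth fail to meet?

0

1. best-execution review 56 days ago vs limit 90 → met
2. client complaints pending 0 ≤ 1 → met
3. fidelity bond $125,000 ≥ $125,000 → met
4. condition 'uses solicitors' does not hold → requirement n/a → met
5. compliance program review 15 days ago vs limit 30 → met
6. material compliance findings open 2 ≤ 2 → met
7. condition 'manages more than $100 million' holds; cybersecurity assessment 41 days ago vs limit 45 → met
8. code-of-ethics attestation 709 days ago vs limit 730 → met
Not met: 0 of 8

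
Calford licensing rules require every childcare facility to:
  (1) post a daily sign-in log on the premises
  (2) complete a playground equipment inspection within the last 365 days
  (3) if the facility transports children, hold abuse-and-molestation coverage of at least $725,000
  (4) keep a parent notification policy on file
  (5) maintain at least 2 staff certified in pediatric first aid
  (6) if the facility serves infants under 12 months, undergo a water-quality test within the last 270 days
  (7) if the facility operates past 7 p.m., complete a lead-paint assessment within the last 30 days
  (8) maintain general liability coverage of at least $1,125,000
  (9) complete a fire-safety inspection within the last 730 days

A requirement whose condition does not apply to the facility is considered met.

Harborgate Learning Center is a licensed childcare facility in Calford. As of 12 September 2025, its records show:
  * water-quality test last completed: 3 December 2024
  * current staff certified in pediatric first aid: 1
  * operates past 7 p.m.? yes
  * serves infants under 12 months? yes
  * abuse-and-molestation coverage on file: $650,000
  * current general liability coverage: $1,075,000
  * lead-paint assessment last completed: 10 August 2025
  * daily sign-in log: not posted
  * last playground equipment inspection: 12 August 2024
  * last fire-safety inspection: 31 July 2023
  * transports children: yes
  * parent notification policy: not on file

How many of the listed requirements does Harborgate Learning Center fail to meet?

9

1. daily sign-in log absent → not met
2. playground equipment inspection 396 days ago vs limit 365 → not met
3. condition 'transports children' holds; abuse-and-molestation coverage $650,000 < $725,000 → not met
4. parent notification policy absent → not met
5. staff certified in pediatric first aid 1 < 2 → not met
6. condition 'serves infants under 12 months' holds; water-quality test 283 days ago vs limit 270 → not met
7. condition 'operates past 7 p.m.' holds; lead-paint assessment 33 days ago vs limit 30 → not met
8. general liability coverage $1,075,000 < $1,125,000 → not met
9. fire-safety inspection 774 days ago vs limit 730 → not met
Not met: 9 of 9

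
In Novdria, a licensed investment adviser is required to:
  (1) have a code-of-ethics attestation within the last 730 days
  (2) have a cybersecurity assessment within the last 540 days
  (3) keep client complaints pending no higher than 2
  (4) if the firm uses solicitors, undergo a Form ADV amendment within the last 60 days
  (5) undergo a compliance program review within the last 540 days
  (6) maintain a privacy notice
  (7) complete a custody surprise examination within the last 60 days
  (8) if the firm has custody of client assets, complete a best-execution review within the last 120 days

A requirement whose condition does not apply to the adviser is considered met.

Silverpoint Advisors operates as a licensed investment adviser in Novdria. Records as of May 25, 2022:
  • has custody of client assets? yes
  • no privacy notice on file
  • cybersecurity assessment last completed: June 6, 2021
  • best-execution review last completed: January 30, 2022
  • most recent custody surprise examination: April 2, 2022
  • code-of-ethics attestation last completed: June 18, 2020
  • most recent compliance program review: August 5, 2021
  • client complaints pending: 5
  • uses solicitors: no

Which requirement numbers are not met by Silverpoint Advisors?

3, 6

1. code-of-ethics attestation 706 days ago vs limit 730 → met
2. cybersecurity assessment 353 days ago vs limit 540 → met
3. client complaints pending 5 > 2 → not met
4. condition 'uses solicitors' does not hold → requirement n/a → met
5. compliance program review 293 days ago vs limit 540 → met
6. privacy notice absent → not met
7. custody surprise examination 53 days ago vs limit 60 → met
8. condition 'has custody of client assets' holds; best-execution review 115 days ago vs limit 120 → met
Not met: 3, 6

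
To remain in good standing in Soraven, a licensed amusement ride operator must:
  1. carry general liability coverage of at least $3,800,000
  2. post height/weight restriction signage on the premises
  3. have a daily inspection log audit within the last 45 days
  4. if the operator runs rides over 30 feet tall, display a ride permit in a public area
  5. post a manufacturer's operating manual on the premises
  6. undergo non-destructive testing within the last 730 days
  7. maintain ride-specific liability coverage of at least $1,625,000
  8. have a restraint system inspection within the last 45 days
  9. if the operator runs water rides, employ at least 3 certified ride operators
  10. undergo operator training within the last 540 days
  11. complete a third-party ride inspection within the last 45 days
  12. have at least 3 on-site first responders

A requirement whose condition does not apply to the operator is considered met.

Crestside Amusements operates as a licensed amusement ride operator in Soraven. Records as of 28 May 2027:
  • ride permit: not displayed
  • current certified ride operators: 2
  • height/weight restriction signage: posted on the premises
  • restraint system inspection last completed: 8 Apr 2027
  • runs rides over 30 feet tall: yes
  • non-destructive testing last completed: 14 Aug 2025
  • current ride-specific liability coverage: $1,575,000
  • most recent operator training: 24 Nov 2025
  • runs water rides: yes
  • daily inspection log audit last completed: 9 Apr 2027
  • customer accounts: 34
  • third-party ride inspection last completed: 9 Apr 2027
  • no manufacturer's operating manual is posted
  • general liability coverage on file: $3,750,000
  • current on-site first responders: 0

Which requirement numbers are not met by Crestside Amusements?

1, 3, 4, 5, 7, 8, 9, 10, 11, 12

1. general liability coverage $3,750,000 < $3,800,000 → not met
2. height/weight restriction signage present → met
3. daily inspection log audit 49 days ago vs limit 45 → not met
4. condition 'runs rides over 30 feet tall' holds; ride permit absent → not met
5. manufacturer's operating manual absent → not met
6. non-destructive testing 652 days ago vs limit 730 → met
7. ride-specific liability coverage $1,575,000 < $1,625,000 → not met
8. restraint system inspection 50 days ago vs limit 45 → not met
9. condition 'runs water rides' holds; certified ride operators 2 < 3 → not met
10. operator training 550 days ago vs limit 540 → not met
11. third-party ride inspection 49 days ago vs limit 45 → not met
12. on-site first responders 0 < 3 → not met
Not met: 1, 3, 4, 5, 7, 8, 9, 10, 11, 12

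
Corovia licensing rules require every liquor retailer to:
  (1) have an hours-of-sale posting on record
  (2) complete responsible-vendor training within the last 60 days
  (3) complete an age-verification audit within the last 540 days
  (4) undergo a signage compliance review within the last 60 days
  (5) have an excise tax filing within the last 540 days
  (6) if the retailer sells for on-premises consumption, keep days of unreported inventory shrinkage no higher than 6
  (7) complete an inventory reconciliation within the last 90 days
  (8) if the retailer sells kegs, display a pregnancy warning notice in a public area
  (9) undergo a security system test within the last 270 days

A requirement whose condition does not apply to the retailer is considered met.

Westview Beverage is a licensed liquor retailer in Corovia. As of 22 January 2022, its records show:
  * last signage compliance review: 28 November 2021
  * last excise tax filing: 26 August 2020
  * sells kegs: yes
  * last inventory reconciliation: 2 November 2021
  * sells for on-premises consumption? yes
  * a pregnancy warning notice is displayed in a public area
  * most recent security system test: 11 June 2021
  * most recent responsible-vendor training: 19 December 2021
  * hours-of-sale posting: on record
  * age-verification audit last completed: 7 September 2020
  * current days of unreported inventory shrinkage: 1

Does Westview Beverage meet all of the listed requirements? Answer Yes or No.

1. hours-of-sale posting present → met
2. responsible-vendor training 34 days ago vs limit 60 → met
3. age-verification audit 502 days ago vs limit 540 → met
4. signage compliance review 55 days ago vs limit 60 → met
5. excise tax filing 514 days ago vs limit 540 → met
6. condition 'sells for on-premises consumption' holds; days of unreported inventory shrinkage 1 ≤ 6 → met
7. inventory reconciliation 81 days ago vs limit 90 → met
8. condition 'sells kegs' holds; pregnancy warning notice present → met
9. security system test 225 days ago vs limit 270 → met
All met.

Yes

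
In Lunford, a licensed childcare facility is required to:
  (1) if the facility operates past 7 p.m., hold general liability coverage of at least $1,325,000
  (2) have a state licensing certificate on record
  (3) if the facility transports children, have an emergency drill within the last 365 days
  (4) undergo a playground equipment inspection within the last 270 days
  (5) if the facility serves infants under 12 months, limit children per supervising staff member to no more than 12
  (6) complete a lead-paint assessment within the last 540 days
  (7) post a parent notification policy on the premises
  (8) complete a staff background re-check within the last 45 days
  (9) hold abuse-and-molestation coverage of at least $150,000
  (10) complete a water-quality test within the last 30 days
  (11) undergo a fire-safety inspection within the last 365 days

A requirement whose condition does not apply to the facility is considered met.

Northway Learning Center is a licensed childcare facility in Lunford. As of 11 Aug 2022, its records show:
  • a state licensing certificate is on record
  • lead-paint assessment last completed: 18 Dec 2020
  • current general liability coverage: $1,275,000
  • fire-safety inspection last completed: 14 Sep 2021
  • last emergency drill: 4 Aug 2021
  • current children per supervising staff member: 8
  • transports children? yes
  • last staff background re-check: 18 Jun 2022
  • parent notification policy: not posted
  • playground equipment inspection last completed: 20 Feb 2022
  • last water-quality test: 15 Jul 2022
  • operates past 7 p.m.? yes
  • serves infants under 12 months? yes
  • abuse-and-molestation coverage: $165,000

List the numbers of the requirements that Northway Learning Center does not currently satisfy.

1. condition 'operates past 7 p.m.' holds; general liability coverage $1,275,000 < $1,325,000 → not met
2. state licensing certificate present → met
3. condition 'transports children' holds; emergency drill 372 days ago vs limit 365 → not met
4. playground equipment inspection 172 days ago vs limit 270 → met
5. condition 'serves infants under 12 months' holds; children per supervising staff member 8 ≤ 12 → met
6. lead-paint assessment 601 days ago vs limit 540 → not met
7. parent notification policy absent → not met
8. staff background re-check 54 days ago vs limit 45 → not met
9. abuse-and-molestation coverage $165,000 ≥ $150,000 → met
10. water-quality test 27 days ago vs limit 30 → met
11. fire-safety inspection 331 days ago vs limit 365 → met
Not met: 1, 3, 6, 7, 8

1, 3, 6, 7, 8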